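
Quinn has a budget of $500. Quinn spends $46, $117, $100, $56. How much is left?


Add up expenses:
$46 + $117 + $100 + $56 = $319
Subtract from budget:
$500 - $319 = $181

$181


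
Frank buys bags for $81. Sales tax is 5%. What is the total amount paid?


Calculate the tax:
5% of $81 = $4.05
Add tax to price:
$81 + $4.05 = $85.05

$85.05


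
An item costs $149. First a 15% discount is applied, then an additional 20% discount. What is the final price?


First discount:
15% of $149 = $22.35
Price after first discount:
$149 - $22.35 = $126.65
Second discount:
20% of $126.65 = $25.33
Final price:
$126.65 - $25.33 = $101.32

$101.32


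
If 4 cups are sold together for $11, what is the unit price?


Total cost: $11
Number of items: 4
Unit price: $11 / 4 = $2.75

$2.75


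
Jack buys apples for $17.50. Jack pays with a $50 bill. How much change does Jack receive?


Start with the amount paid:
$50
Subtract the price:
$50 - $17.50 = $32.50

$32.50


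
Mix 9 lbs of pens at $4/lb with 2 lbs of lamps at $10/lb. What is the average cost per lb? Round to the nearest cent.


Cost of pens:
9 x $4 = $36
Cost of lamps:
2 x $10 = $20
Total cost: $36 + $20 = $56
Total weight: 11 lbs
Average: $56 / 11 = $5.0909... ≈ $5.09/lb

$5.09/lb


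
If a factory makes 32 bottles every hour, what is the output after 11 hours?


Production rate: 32 bottles per hour
Time: 11 hours
Total: 32 x 11 = 352 bottles

352 bottles


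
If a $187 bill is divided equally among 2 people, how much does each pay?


Total bill: $187
Number of people: 2
Each pays: $187 / 2 = $93.50

$93.50


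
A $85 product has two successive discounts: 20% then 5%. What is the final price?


First discount:
20% of $85 = $17
Price after first discount:
$85 - $17 = $68
Second discount:
5% of $68 = $3.40
Final price:
$68 - $3.40 = $64.60

$64.60


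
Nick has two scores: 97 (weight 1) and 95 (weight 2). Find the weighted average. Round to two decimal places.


Weighted sum:
1 x 97 + 2 x 95 = 287
Total weight:
1 + 2 = 3
Weighted average:
287 / 3 = 95.6666... ≈ 95.67

95.67


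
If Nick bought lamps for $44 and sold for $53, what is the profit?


Selling price = $53
Cost price = $44
Profit = selling price - cost price:
Profit = $53 - $44 = $9

$9


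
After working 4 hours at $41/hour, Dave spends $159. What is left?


Calculate earnings:
4 x $41 = $164
Subtract spending:
$164 - $159 = $5

$5


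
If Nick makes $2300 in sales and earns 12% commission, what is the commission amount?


Convert rate to decimal:
12% = 0.12
Multiply by sales:
$2300 x 0.12 = $276

$276


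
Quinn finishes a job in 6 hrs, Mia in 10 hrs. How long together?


Quinn's rate: 1/6 of the job per hour
Mia's rate: 1/10 of the job per hour
Combined rate: 1/6 + 1/10 = 4/15 per hour
Time = 1 / (4/15) = 15/4 = 3.75 hours

3.75 hours


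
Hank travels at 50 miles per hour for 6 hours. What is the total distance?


Use the formula: distance = speed x time
Speed = 50 mph, Time = 6 hours
50 x 6 = 300 miles

300 miles


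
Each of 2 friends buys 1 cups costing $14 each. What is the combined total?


Cost per person:
1 x $14 = $14
Group total:
2 x $14 = $28

$28


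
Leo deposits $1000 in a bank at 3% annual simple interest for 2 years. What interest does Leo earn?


Use the formula I = P x R x T / 100
P x R x T = 1000 x 3 x 2 = 6000
I = 6000 / 100 = $60

$60


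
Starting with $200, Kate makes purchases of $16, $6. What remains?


Add up expenses:
$16 + $6 = $22
Subtract from budget:
$200 - $22 = $178

$178


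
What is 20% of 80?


Convert percentage to decimal:
20% = 0.2
Multiply:
80 x 0.2 = 16

16


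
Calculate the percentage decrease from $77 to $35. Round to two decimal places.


Find the absolute change:
|35 - 77| = 42
Divide by original and multiply by 100:
42 / 77 x 100 = 54.5454...% ≈ 54.55%

54.55%


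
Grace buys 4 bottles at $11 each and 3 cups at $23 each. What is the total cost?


Cost of bottles:
4 x $11 = $44
Cost of cups:
3 x $23 = $69
Add both:
$44 + $69 = $113

$113


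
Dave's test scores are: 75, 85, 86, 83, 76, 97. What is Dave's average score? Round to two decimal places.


Add the scores:
75 + 85 + 86 + 83 + 76 + 97 = 502
Divide by the number of tests:
502 / 6 = 83.6666... ≈ 83.67

83.67


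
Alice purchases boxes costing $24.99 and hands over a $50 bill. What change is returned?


Start with the amount paid:
$50
Subtract the price:
$50 - $24.99 = $25.01

$25.01


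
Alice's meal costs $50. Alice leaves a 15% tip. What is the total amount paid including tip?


Calculate the tip:
15% of $50 = $7.50
Add tip to meal cost:
$50 + $7.50 = $57.50

$57.50


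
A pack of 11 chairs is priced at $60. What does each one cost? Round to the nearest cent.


Total cost: $60
Number of items: 11
Unit price: $60 / 11 = $5.4545... ≈ $5.45

$5.45


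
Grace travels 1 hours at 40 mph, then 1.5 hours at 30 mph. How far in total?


Leg 1 distance:
40 x 1 = 40 miles
Leg 2 distance:
30 x 1.5 = 45 miles
Total distance:
40 + 45 = 85 miles

85 miles


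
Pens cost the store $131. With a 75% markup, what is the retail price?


Calculate the markup amount:
75% of $131 = $98.25
Add to cost:
$131 + $98.25 = $229.25

$229.25


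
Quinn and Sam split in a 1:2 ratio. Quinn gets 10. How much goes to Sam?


Find the multiplier:
10 / 1 = 10
Apply to Sam's share:
2 x 10 = 20

20


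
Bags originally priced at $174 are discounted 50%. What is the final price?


Calculate the discount amount:
50% of $174 = $87
Subtract from original:
$174 - $87 = $87

$87


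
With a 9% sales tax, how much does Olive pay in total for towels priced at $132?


Calculate the tax:
9% of $132 = $11.88
Add tax to price:
$132 + $11.88 = $143.88

$143.88


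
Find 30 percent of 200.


Convert percentage to decimal:
30% = 0.3
Multiply:
200 x 0.3 = 60

60


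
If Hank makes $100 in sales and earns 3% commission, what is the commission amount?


Convert rate to decimal:
3% = 0.03
Multiply by sales:
$100 x 0.03 = $3

$3


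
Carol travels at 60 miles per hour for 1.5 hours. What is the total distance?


Use the formula: distance = speed x time
Speed = 60 mph, Time = 1.5 hours
60 x 1.5 = 90 miles

90 miles


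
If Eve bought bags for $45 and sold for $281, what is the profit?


Selling price = $281
Cost price = $45
Profit = selling price - cost price:
Profit = $281 - $45 = $236

$236


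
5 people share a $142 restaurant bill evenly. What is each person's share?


Total bill: $142
Number of people: 5
Each pays: $142 / 5 = $28.40

$28.40


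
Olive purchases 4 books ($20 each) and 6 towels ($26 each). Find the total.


Cost of books:
4 x $20 = $80
Cost of towels:
6 x $26 = $156
Add both:
$80 + $156 = $236

$236


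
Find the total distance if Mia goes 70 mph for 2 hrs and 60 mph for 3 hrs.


Leg 1 distance:
70 x 2 = 140 miles
Leg 2 distance:
60 x 3 = 180 miles
Total distance:
140 + 180 = 320 miles

320 miles


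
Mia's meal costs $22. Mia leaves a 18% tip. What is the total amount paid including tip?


Calculate the tip:
18% of $22 = $3.96
Add tip to meal cost:
$22 + $3.96 = $25.96

$25.96


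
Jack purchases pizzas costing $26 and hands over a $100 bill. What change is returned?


Start with the amount paid:
$100
Subtract the price:
$100 - $26 = $74

$74


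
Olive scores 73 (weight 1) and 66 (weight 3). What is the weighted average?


Weighted sum:
1 x 73 + 3 x 66 = 271
Total weight:
1 + 3 = 4
Weighted average:
271 / 4 = 67.75

67.75


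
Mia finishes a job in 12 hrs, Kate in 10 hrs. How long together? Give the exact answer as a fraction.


Mia's rate: 1/12 of the job per hour
Kate's rate: 1/10 of the job per hour
Combined rate: 1/12 + 1/10 = 11/60 per hour
Time = 1 / (11/60) = 60/11 hours (≈ 5.45 hours)

60/11 hours


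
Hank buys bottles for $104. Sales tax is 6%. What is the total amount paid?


Calculate the tax:
6% of $104 = $6.24
Add tax to price:
$104 + $6.24 = $110.24

$110.24


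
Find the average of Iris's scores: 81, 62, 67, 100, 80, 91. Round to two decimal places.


Add the scores:
81 + 62 + 67 + 100 + 80 + 91 = 481
Divide by the number of tests:
481 / 6 = 80.1666... ≈ 80.17

80.17


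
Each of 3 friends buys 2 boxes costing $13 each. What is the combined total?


Cost per person:
2 x $13 = $26
Group total:
3 x $26 = $78

$78


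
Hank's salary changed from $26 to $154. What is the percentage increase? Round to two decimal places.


Find the absolute change:
|154 - 26| = 128
Divide by original and multiply by 100:
128 / 26 x 100 = 492.3076...% ≈ 492.31%

492.31%


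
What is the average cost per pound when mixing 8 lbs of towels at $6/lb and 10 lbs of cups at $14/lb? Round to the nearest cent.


Cost of towels:
8 x $6 = $48
Cost of cups:
10 x $14 = $140
Total cost: $48 + $140 = $188
Total weight: 18 lbs
Average: $188 / 18 = $10.4444... ≈ $10.44/lb

$10.44/lb


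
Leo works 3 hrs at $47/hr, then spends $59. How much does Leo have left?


Calculate earnings:
3 x $47 = $141
Subtract spending:
$141 - $59 = $82

$82


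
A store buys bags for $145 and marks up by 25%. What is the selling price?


Calculate the markup amount:
25% of $145 = $36.25
Add to cost:
$145 + $36.25 = $181.25

$181.25


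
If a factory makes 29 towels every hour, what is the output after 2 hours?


Production rate: 29 towels per hour
Time: 2 hours
Total: 29 x 2 = 58 towels

58 towels


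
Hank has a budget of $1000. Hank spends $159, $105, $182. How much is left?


Add up expenses:
$159 + $105 + $182 = $446
Subtract from budget:
$1000 - $446 = $554

$554


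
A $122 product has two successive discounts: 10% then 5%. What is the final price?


First discount:
10% of $122 = $12.20
Price after first discount:
$122 - $12.20 = $109.80
Second discount:
5% of $109.80 = $5.49
Final price:
$109.80 - $5.49 = $104.31

$104.31


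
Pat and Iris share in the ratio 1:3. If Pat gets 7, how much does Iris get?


Find the multiplier:
7 / 1 = 7
Apply to Iris's share:
3 x 7 = 21

21


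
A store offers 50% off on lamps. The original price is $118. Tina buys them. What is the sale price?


Calculate the discount amount:
50% of $118 = $59
Subtract from original:
$118 - $59 = $59

$59


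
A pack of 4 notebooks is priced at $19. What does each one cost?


Total cost: $19
Number of items: 4
Unit price: $19 / 4 = $4.75

$4.75


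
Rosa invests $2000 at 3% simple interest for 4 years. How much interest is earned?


Use the formula I = P x R x T / 100
P x R x T = 2000 x 3 x 4 = 24000
I = 24000 / 100 = $240

$240


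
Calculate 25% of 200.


Convert percentage to decimal:
25% = 0.25
Multiply:
200 x 0.25 = 50

50


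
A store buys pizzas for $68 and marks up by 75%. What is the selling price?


Calculate the markup amount:
75% of $68 = $51
Add to cost:
$68 + $51 = $119

$119


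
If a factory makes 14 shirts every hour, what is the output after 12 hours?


Production rate: 14 shirts per hour
Time: 12 hours
Total: 14 x 12 = 168 shirts

168 shirts


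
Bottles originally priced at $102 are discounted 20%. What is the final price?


Calculate the discount amount:
20% of $102 = $20.40
Subtract from original:
$102 - $20.40 = $81.60

$81.60


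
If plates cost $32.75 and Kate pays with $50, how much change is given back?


Start with the amount paid:
$50
Subtract the price:
$50 - $32.75 = $17.25

$17.25


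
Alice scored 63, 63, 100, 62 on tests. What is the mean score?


Add the scores:
63 + 63 + 100 + 62 = 288
Divide by the number of tests:
288 / 4 = 72

72


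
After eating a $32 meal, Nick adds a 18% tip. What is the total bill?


Calculate the tip:
18% of $32 = $5.76
Add tip to meal cost:
$32 + $5.76 = $37.76

$37.76


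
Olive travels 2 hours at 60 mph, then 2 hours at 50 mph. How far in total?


Leg 1 distance:
60 x 2 = 120 miles
Leg 2 distance:
50 x 2 = 100 miles
Total distance:
120 + 100 = 220 miles

220 miles


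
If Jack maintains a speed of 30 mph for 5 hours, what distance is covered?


Use the formula: distance = speed x time
Speed = 30 mph, Time = 5 hours
30 x 5 = 150 miles

150 miles


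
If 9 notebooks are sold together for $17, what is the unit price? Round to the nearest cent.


Total cost: $17
Number of items: 9
Unit price: $17 / 9 = $1.8888... ≈ $1.89

$1.89


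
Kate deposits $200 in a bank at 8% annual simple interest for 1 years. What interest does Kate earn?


Use the formula I = P x R x T / 100
P x R x T = 200 x 8 x 1 = 1600
I = 1600 / 100 = $16

$16


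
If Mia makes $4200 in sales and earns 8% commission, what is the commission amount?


Convert rate to decimal:
8% = 0.08
Multiply by sales:
$4200 x 0.08 = $336

$336


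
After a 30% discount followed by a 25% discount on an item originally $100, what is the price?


First discount:
30% of $100 = $30
Price after first discount:
$100 - $30 = $70
Second discount:
25% of $70 = $17.50
Final price:
$70 - $17.50 = $52.50

$52.50


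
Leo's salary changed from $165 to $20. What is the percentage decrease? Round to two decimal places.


Find the absolute change:
|20 - 165| = 145
Divide by original and multiply by 100:
145 / 165 x 100 = 87.8787...% ≈ 87.88%

87.88%


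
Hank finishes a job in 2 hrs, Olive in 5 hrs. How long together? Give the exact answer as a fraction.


Hank's rate: 1/2 of the job per hour
Olive's rate: 1/5 of the job per hour
Combined rate: 1/2 + 1/5 = 7/10 per hour
Time = 1 / (7/10) = 10/7 hours (≈ 1.43 hours)

10/7 hours


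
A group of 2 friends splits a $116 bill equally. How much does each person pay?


Total bill: $116
Number of people: 2
Each pays: $116 / 2 = $58

$58


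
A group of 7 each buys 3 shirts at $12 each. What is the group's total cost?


Cost per person:
3 x $12 = $36
Group total:
7 x $36 = $252

$252


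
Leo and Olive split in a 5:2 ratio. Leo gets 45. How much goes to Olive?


Find the multiplier:
45 / 5 = 9
Apply to Olive's share:
2 x 9 = 18

18


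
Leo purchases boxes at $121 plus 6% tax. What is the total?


Calculate the tax:
6% of $121 = $7.26
Add tax to price:
$121 + $7.26 = $128.26

$128.26


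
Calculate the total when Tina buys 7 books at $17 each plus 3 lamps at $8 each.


Cost of books:
7 x $17 = $119
Cost of lamps:
3 x $8 = $24
Add both:
$119 + $24 = $143

$143


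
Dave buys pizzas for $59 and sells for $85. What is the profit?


Selling price = $85
Cost price = $59
Profit = selling price - cost price:
Profit = $85 - $59 = $26

$26


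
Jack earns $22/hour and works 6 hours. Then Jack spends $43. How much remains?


Calculate earnings:
6 x $22 = $132
Subtract spending:
$132 - $43 = $89

$89


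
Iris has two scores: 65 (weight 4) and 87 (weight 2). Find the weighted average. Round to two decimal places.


Weighted sum:
4 x 65 + 2 x 87 = 434
Total weight:
4 + 2 = 6
Weighted average:
434 / 6 = 72.3333... ≈ 72.33

72.33


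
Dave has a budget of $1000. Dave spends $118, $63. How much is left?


Add up expenses:
$118 + $63 = $181
Subtract from budget:
$1000 - $181 = $819

$819


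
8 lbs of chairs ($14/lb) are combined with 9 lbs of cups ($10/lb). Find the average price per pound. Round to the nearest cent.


Cost of chairs:
8 x $14 = $112
Cost of cups:
9 x $10 = $90
Total cost: $112 + $90 = $202
Total weight: 17 lbs
Average: $202 / 17 = $11.8823... ≈ $11.88/lb

$11.88/lb


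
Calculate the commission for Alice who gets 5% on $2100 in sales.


Convert rate to decimal:
5% = 0.05
Multiply by sales:
$2100 x 0.05 = $105

$105


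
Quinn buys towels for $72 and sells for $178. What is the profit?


Selling price = $178
Cost price = $72
Profit = selling price - cost price:
Profit = $178 - $72 = $106

$106


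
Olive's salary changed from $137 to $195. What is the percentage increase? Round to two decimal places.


Find the absolute change:
|195 - 137| = 58
Divide by original and multiply by 100:
58 / 137 x 100 = 42.3357...% ≈ 42.34%

42.34%


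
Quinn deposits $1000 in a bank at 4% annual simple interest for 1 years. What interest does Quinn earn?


Use the formula I = P x R x T / 100
P x R x T = 1000 x 4 x 1 = 4000
I = 4000 / 100 = $40

$40


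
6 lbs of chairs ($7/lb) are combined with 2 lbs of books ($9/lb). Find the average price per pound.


Cost of chairs:
6 x $7 = $42
Cost of books:
2 x $9 = $18
Total cost: $42 + $18 = $60
Total weight: 8 lbs
Average: $60 / 8 = $7.50/lb

$7.50/lb


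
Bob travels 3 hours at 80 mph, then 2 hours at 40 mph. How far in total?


Leg 1 distance:
80 x 3 = 240 miles
Leg 2 distance:
40 x 2 = 80 miles
Total distance:
240 + 80 = 320 miles

320 miles


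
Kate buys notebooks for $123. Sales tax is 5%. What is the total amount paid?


Calculate the tax:
5% of $123 = $6.15
Add tax to price:
$123 + $6.15 = $129.15

$129.15


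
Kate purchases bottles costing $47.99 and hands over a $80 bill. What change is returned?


Start with the amount paid:
$80
Subtract the price:
$80 - $47.99 = $32.01

$32.01


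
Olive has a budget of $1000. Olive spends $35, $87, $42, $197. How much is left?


Add up expenses:
$35 + $87 + $42 + $197 = $361
Subtract from budget:
$1000 - $361 = $639

$639


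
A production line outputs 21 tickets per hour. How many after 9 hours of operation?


Production rate: 21 tickets per hour
Time: 9 hours
Total: 21 x 9 = 189 tickets

189 tickets


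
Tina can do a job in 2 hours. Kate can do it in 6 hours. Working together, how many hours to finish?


Tina's rate: 1/2 of the job per hour
Kate's rate: 1/6 of the job per hour
Combined rate: 1/2 + 1/6 = 2/3 per hour
Time = 1 / (2/3) = 3/2 = 1.5 hours

1.5 hours


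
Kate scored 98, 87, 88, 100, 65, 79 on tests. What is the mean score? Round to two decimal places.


Add the scores:
98 + 87 + 88 + 100 + 65 + 79 = 517
Divide by the number of tests:
517 / 6 = 86.1666... ≈ 86.17

86.17


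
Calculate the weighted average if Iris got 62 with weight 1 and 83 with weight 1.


Weighted sum:
1 x 62 + 1 x 83 = 145
Total weight:
1 + 1 = 2
Weighted average:
145 / 2 = 72.5

72.5


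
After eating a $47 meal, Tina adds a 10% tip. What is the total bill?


Calculate the tip:
10% of $47 = $4.70
Add tip to meal cost:
$47 + $4.70 = $51.70

$51.70


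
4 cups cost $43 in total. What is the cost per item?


Total cost: $43
Number of items: 4
Unit price: $43 / 4 = $10.75

$10.75


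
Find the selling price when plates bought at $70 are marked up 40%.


Calculate the markup amount:
40% of $70 = $28
Add to cost:
$70 + $28 = $98

$98


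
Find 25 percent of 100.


Convert percentage to decimal:
25% = 0.25
Multiply:
100 x 0.25 = 25

25


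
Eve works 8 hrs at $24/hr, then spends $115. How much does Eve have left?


Calculate earnings:
8 x $24 = $192
Subtract spending:
$192 - $115 = $77

$77


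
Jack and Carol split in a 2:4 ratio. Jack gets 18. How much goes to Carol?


Find the multiplier:
18 / 2 = 9
Apply to Carol's share:
4 x 9 = 36

36


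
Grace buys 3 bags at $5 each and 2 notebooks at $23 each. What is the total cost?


Cost of bags:
3 x $5 = $15
Cost of notebooks:
2 x $23 = $46
Add both:
$15 + $46 = $61

$61


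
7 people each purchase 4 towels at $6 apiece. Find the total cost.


Cost per person:
4 x $6 = $24
Group total:
7 x $24 = $168

$168


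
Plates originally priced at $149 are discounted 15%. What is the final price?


Calculate the discount amount:
15% of $149 = $22.35
Subtract from original:
$149 - $22.35 = $126.65

$126.65


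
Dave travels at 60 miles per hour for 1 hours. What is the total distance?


Use the formula: distance = speed x time
Speed = 60 mph, Time = 1 hours
60 x 1 = 60 miles

60 miles


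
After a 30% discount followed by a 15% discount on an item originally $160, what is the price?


First discount:
30% of $160 = $48
Price after first discount:
$160 - $48 = $112
Second discount:
15% of $112 = $16.80
Final price:
$112 - $16.80 = $95.20

$95.20


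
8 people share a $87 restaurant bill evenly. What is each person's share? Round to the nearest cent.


Total bill: $87
Number of people: 8
Each pays: $87 / 8 = $10.875 ≈ $10.88

$10.88


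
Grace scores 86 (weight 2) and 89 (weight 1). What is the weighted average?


Weighted sum:
2 x 86 + 1 x 89 = 261
Total weight:
2 + 1 = 3
Weighted average:
261 / 3 = 87

87


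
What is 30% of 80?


Convert percentage to decimal:
30% = 0.3
Multiply:
80 x 0.3 = 24

24


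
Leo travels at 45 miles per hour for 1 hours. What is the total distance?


Use the formula: distance = speed x time
Speed = 45 mph, Time = 1 hours
45 x 1 = 45 miles

45 miles


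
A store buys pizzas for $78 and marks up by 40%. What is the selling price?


Calculate the markup amount:
40% of $78 = $31.20
Add to cost:
$78 + $31.20 = $109.20

$109.20


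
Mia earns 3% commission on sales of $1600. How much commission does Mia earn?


Convert rate to decimal:
3% = 0.03
Multiply by sales:
$1600 x 0.03 = $48

$48


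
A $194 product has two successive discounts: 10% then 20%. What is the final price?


First discount:
10% of $194 = $19.40
Price after first discount:
$194 - $19.40 = $174.60
Second discount:
20% of $174.60 = $34.92
Final price:
$174.60 - $34.92 = $139.68

$139.68


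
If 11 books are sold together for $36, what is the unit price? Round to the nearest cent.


Total cost: $36
Number of items: 11
Unit price: $36 / 11 = $3.2727... ≈ $3.27

$3.27


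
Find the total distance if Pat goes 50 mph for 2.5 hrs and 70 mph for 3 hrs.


Leg 1 distance:
50 x 2.5 = 125 miles
Leg 2 distance:
70 x 3 = 210 miles
Total distance:
125 + 210 = 335 miles

335 miles


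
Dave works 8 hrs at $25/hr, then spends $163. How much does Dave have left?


Calculate earnings:
8 x $25 = $200
Subtract spending:
$200 - $163 = $37

$37


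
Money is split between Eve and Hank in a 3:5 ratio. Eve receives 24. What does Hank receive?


Find the multiplier:
24 / 3 = 8
Apply to Hank's share:
5 x 8 = 40

40


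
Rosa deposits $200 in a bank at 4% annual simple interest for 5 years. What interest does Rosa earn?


Use the formula I = P x R x T / 100
P x R x T = 200 x 4 x 5 = 4000
I = 4000 / 100 = $40

$40


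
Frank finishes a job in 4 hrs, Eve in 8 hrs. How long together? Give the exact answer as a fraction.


Frank's rate: 1/4 of the job per hour
Eve's rate: 1/8 of the job per hour
Combined rate: 1/4 + 1/8 = 3/8 per hour
Time = 1 / (3/8) = 8/3 hours (≈ 2.67 hours)

8/3 hours


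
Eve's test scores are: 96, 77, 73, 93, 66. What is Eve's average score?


Add the scores:
96 + 77 + 73 + 93 + 66 = 405
Divide by the number of tests:
405 / 5 = 81

81


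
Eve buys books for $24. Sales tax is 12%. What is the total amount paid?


Calculate the tax:
12% of $24 = $2.88
Add tax to price:
$24 + $2.88 = $26.88

$26.88


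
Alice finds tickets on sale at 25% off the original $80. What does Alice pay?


Calculate the discount amount:
25% of $80 = $20
Subtract from original:
$80 - $20 = $60

$60


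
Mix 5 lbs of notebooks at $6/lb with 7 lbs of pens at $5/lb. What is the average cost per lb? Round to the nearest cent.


Cost of notebooks:
5 x $6 = $30
Cost of pens:
7 x $5 = $35
Total cost: $30 + $35 = $65
Total weight: 12 lbs
Average: $65 / 12 = $5.4166... ≈ $5.42/lb

$5.42/lb


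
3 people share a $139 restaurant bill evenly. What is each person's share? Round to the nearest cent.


Total bill: $139
Number of people: 3
Each pays: $139 / 3 = $46.3333... ≈ $46.33

$46.33


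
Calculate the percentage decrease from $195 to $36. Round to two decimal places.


Find the absolute change:
|36 - 195| = 159
Divide by original and multiply by 100:
159 / 195 x 100 = 81.5384...% ≈ 81.54%

81.54%


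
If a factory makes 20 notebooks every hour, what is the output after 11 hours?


Production rate: 20 notebooks per hour
Time: 11 hours
Total: 20 x 11 = 220 notebooks

220 notebooks


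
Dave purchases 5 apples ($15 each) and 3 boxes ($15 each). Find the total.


Cost of apples:
5 x $15 = $75
Cost of boxes:
3 x $15 = $45
Add both:
$75 + $45 = $120

$120


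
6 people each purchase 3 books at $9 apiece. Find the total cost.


Cost per person:
3 x $9 = $27
Group total:
6 x $27 = $162

$162


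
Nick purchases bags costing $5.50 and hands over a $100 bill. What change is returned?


Start with the amount paid:
$100
Subtract the price:
$100 - $5.50 = $94.50

$94.50


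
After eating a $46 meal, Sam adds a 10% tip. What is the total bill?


Calculate the tip:
10% of $46 = $4.60
Add tip to meal cost:
$46 + $4.60 = $50.60

$50.60


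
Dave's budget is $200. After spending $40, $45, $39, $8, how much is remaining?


Add up expenses:
$40 + $45 + $39 + $8 = $132
Subtract from budget:
$200 - $132 = $68

$68


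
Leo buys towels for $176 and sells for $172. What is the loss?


Selling price = $172
Cost price = $176
Loss = cost price - selling price:
Loss = $176 - $172 = $4

$4


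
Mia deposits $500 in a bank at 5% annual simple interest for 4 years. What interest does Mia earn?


Use the formula I = P x R x T / 100
P x R x T = 500 x 5 x 4 = 10000
I = 10000 / 100 = $100

$100


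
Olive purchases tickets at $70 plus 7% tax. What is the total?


Calculate the tax:
7% of $70 = $4.90
Add tax to price:
$70 + $4.90 = $74.90

$74.90


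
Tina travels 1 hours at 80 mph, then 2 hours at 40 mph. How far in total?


Leg 1 distance:
80 x 1 = 80 miles
Leg 2 distance:
40 x 2 = 80 miles
Total distance:
80 + 80 = 160 miles

160 miles


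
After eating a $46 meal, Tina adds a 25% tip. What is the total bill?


Calculate the tip:
25% of $46 = $11.50
Add tip to meal cost:
$46 + $11.50 = $57.50

$57.50


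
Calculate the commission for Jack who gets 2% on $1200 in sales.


Convert rate to decimal:
2% = 0.02
Multiply by sales:
$1200 x 0.02 = $24

$24


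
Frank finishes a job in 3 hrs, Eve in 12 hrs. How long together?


Frank's rate: 1/3 of the job per hour
Eve's rate: 1/12 of the job per hour
Combined rate: 1/3 + 1/12 = 5/12 per hour
Time = 1 / (5/12) = 12/5 = 2.4 hours

2.4 hours


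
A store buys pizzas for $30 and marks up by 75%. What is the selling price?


Calculate the markup amount:
75% of $30 = $22.50
Add to cost:
$30 + $22.50 = $52.50

$52.50


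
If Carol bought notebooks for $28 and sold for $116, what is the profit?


Selling price = $116
Cost price = $28
Profit = selling price - cost price:
Profit = $116 - $28 = $88

$88


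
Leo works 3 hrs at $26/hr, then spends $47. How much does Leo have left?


Calculate earnings:
3 x $26 = $78
Subtract spending:
$78 - $47 = $31

$31


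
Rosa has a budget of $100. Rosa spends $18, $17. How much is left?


Add up expenses:
$18 + $17 = $35
Subtract from budget:
$100 - $35 = $65

$65


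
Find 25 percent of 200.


Convert percentage to decimal:
25% = 0.25
Multiply:
200 x 0.25 = 50

50


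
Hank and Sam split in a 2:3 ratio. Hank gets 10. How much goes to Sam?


Find the multiplier:
10 / 2 = 5
Apply to Sam's share:
3 x 5 = 15

15


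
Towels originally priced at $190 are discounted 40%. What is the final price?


Calculate the discount amount:
40% of $190 = $76
Subtract from original:
$190 - $76 = $114

$114


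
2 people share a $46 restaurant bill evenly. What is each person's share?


Total bill: $46
Number of people: 2
Each pays: $46 / 2 = $23

$23


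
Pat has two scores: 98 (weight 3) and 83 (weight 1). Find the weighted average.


Weighted sum:
3 x 98 + 1 x 83 = 377
Total weight:
3 + 1 = 4
Weighted average:
377 / 4 = 94.25

94.25


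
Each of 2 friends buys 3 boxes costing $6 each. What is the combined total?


Cost per person:
3 x $6 = $18
Group total:
2 x $18 = $36

$36


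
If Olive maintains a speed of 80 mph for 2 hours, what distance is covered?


Use the formula: distance = speed x time
Speed = 80 mph, Time = 2 hours
80 x 2 = 160 miles

160 miles


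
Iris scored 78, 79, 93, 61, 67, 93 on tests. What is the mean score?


Add the scores:
78 + 79 + 93 + 61 + 67 + 93 = 471
Divide by the number of tests:
471 / 6 = 78.5

78.5


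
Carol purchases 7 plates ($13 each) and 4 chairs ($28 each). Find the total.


Cost of plates:
7 x $13 = $91
Cost of chairs:
4 x $28 = $112
Add both:
$91 + $112 = $203

$203


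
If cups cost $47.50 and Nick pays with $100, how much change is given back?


Start with the amount paid:
$100
Subtract the price:
$100 - $47.50 = $52.50

$52.50


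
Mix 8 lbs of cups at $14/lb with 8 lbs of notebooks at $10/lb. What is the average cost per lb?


Cost of cups:
8 x $14 = $112
Cost of notebooks:
8 x $10 = $80
Total cost: $112 + $80 = $192
Total weight: 16 lbs
Average: $192 / 16 = $12/lb

$12/lb


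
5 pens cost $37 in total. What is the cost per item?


Total cost: $37
Number of items: 5
Unit price: $37 / 5 = $7.40

$7.40


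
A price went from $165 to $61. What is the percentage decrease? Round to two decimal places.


Find the absolute change:
|61 - 165| = 104
Divide by original and multiply by 100:
104 / 165 x 100 = 63.0303...% ≈ 63.03%

63.03%


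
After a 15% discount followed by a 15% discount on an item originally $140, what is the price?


First discount:
15% of $140 = $21
Price after first discount:
$140 - $21 = $119
Second discount:
15% of $119 = $17.85
Final price:
$119 - $17.85 = $101.15

$101.15


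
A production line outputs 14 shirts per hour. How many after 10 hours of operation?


Production rate: 14 shirts per hour
Time: 10 hours
Total: 14 x 10 = 140 shirts

140 shirts


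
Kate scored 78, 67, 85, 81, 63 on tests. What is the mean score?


Add the scores:
78 + 67 + 85 + 81 + 63 = 374
Divide by the number of tests:
374 / 5 = 74.8

74.8


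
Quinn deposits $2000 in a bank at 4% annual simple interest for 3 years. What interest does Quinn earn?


Use the formula I = P x R x T / 100
P x R x T = 2000 x 4 x 3 = 24000
I = 24000 / 100 = $240

$240


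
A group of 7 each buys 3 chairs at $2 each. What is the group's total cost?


Cost per person:
3 x $2 = $6
Group total:
7 x $6 = $42

$42


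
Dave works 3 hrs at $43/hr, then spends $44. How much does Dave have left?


Calculate earnings:
3 x $43 = $129
Subtract spending:
$129 - $44 = $85

$85


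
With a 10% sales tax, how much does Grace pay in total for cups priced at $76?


Calculate the tax:
10% of $76 = $7.60
Add tax to price:
$76 + $7.60 = $83.60

$83.60


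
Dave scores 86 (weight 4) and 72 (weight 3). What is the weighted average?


Weighted sum:
4 x 86 + 3 x 72 = 560
Total weight:
4 + 3 = 7
Weighted average:
560 / 7 = 80

80


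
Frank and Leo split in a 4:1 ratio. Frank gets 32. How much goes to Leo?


Find the multiplier:
32 / 4 = 8
Apply to Leo's share:
1 x 8 = 8

8


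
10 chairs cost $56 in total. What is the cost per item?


Total cost: $56
Number of items: 10
Unit price: $56 / 10 = $5.60

$5.60


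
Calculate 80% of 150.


Convert percentage to decimal:
80% = 0.8
Multiply:
150 x 0.8 = 120

120


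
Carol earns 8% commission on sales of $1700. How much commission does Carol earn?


Convert rate to decimal:
8% = 0.08
Multiply by sales:
$1700 x 0.08 = $136

$136


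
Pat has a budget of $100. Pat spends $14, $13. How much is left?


Add up expenses:
$14 + $13 = $27
Subtract from budget:
$100 - $27 = $73

$73


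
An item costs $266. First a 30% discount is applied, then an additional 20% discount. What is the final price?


First discount:
30% of $266 = $79.80
Price after first discount:
$266 - $79.80 = $186.20
Second discount:
20% of $186.20 = $37.24
Final price:
$186.20 - $37.24 = $148.96

$148.96


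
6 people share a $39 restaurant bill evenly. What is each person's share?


Total bill: $39
Number of people: 6
Each pays: $39 / 6 = $6.50

$6.50


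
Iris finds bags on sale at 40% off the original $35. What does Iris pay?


Calculate the discount amount:
40% of $35 = $14
Subtract from original:
$35 - $14 = $21

$21


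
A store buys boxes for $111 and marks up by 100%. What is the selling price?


Calculate the markup amount:
100% of $111 = $111
Add to cost:
$111 + $111 = $222

$222


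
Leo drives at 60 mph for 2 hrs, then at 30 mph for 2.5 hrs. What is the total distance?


Leg 1 distance:
60 x 2 = 120 miles
Leg 2 distance:
30 x 2.5 = 75 miles
Total distance:
120 + 75 = 195 miles

195 miles


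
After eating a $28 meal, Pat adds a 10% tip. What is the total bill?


Calculate the tip:
10% of $28 = $2.80
Add tip to meal cost:
$28 + $2.80 = $30.80

$30.80


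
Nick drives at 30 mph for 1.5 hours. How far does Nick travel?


Use the formula: distance = speed x time
Speed = 30 mph, Time = 1.5 hours
30 x 1.5 = 45 miles

45 miles


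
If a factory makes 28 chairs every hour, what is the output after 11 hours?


Production rate: 28 chairs per hour
Time: 11 hours
Total: 28 x 11 = 308 chairs

308 chairs


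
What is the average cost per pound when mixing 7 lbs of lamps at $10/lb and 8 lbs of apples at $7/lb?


Cost of lamps:
7 x $10 = $70
Cost of apples:
8 x $7 = $56
Total cost: $70 + $56 = $126
Total weight: 15 lbs
Average: $126 / 15 = $8.40/lb

$8.40/lb


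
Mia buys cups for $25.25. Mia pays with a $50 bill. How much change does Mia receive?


Start with the amount paid:
$50
Subtract the price:
$50 - $25.25 = $24.75

$24.75


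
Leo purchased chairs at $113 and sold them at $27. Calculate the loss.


Selling price = $27
Cost price = $113
Loss = cost price - selling price:
Loss = $113 - $27 = $86

$86


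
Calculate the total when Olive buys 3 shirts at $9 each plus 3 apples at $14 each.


Cost of shirts:
3 x $9 = $27
Cost of apples:
3 x $14 = $42
Add both:
$27 + $42 = $69

$69


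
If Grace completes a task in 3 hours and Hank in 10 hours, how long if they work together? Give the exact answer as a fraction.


Grace's rate: 1/3 of the job per hour
Hank's rate: 1/10 of the job per hour
Combined rate: 1/3 + 1/10 = 13/30 per hour
Time = 1 / (13/30) = 30/13 hours (≈ 2.31 hours)

30/13 hours


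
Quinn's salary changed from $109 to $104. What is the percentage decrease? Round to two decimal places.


Find the absolute change:
|104 - 109| = 5
Divide by original and multiply by 100:
5 / 109 x 100 = 4.5871...% ≈ 4.59%

4.59%


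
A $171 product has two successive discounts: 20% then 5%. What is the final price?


First discount:
20% of $171 = $34.20
Price after first discount:
$171 - $34.20 = $136.80
Second discount:
5% of $136.80 = $6.84
Final price:
$136.80 - $6.84 = $129.96

$129.96


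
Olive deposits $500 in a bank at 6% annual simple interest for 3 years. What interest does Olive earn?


Use the formula I = P x R x T / 100
P x R x T = 500 x 6 x 3 = 9000
I = 9000 / 100 = $90

$90


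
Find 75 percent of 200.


Convert percentage to decimal:
75% = 0.75
Multiply:
200 x 0.75 = 150

150


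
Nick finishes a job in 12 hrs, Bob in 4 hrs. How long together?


Nick's rate: 1/12 of the job per hour
Bob's rate: 1/4 of the job per hour
Combined rate: 1/12 + 1/4 = 1/3 per hour
Time = 1 / (1/3) = 3 hours

3 hours


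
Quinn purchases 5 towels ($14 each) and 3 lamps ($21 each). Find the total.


Cost of towels:
5 x $14 = $70
Cost of lamps:
3 x $21 = $63
Add both:
$70 + $63 = $133

$133


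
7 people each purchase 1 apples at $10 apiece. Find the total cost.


Cost per person:
1 x $10 = $10
Group total:
7 x $10 = $70

$70


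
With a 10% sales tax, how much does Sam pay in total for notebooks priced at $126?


Calculate the tax:
10% of $126 = $12.60
Add tax to price:
$126 + $12.60 = $138.60

$138.60


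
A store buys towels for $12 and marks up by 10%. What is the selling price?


Calculate the markup amount:
10% of $12 = $1.20
Add to cost:
$12 + $1.20 = $13.20

$13.20


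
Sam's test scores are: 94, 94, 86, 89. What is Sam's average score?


Add the scores:
94 + 94 + 86 + 89 = 363
Divide by the number of tests:
363 / 4 = 90.75

90.75


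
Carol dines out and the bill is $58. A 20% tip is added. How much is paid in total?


Calculate the tip:
20% of $58 = $11.60
Add tip to meal cost:
$58 + $11.60 = $69.60

$69.60


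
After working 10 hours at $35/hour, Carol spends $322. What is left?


Calculate earnings:
10 x $35 = $350
Subtract spending:
$350 - $322 = $28

$28


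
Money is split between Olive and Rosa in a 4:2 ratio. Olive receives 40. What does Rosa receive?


Find the multiplier:
40 / 4 = 10
Apply to Rosa's share:
2 x 10 = 20

20


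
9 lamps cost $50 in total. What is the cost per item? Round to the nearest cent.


Total cost: $50
Number of items: 9
Unit price: $50 / 9 = $5.5555... ≈ $5.56

$5.56


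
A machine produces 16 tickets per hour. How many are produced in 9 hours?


Production rate: 16 tickets per hour
Time: 9 hours
Total: 16 x 9 = 144 tickets

144 tickets


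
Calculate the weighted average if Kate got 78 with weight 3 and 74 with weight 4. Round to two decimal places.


Weighted sum:
3 x 78 + 4 x 74 = 530
Total weight:
3 + 4 = 7
Weighted average:
530 / 7 = 75.7142... ≈ 75.71

75.71


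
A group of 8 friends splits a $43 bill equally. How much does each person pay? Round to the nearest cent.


Total bill: $43
Number of people: 8
Each pays: $43 / 8 = $5.375 ≈ $5.38

$5.38


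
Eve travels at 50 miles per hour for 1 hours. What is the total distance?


Use the formula: distance = speed x time
Speed = 50 mph, Time = 1 hours
50 x 1 = 50 miles

50 miles


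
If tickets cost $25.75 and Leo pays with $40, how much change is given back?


Start with the amount paid:
$40
Subtract the price:
$40 - $25.75 = $14.25

$14.25


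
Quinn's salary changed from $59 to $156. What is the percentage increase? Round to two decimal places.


Find the absolute change:
|156 - 59| = 97
Divide by original and multiply by 100:
97 / 59 x 100 = 164.4067...% ≈ 164.41%

164.41%


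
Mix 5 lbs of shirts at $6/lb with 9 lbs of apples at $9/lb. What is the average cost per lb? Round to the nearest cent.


Cost of shirts:
5 x $6 = $30
Cost of apples:
9 x $9 = $81
Total cost: $30 + $81 = $111
Total weight: 14 lbs
Average: $111 / 14 = $7.9285... ≈ $7.93/lb

$7.93/lb


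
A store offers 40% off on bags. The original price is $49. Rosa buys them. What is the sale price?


Calculate the discount amount:
40% of $49 = $19.60
Subtract from original:
$49 - $19.60 = $29.40

$29.40


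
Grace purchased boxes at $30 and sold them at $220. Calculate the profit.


Selling price = $220
Cost price = $30
Profit = selling price - cost price:
Profit = $220 - $30 = $190

$190


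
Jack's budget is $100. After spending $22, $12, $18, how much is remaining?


Add up expenses:
$22 + $12 + $18 = $52
Subtract from budget:
$100 - $52 = $48

$48


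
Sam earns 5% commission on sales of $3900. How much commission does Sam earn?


Convert rate to decimal:
5% = 0.05
Multiply by sales:
$3900 x 0.05 = $195

$195


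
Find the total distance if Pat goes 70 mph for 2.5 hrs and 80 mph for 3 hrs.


Leg 1 distance:
70 x 2.5 = 175 miles
Leg 2 distance:
80 x 3 = 240 miles
Total distance:
175 + 240 = 415 miles

415 miles


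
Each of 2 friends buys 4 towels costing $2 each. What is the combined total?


Cost per person:
4 x $2 = $8
Group total:
2 x $8 = $16

$16


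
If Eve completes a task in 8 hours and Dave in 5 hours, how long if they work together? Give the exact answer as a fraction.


Eve's rate: 1/8 of the job per hour
Dave's rate: 1/5 of the job per hour
Combined rate: 1/8 + 1/5 = 13/40 per hour
Time = 1 / (13/40) = 40/13 hours (≈ 3.08 hours)

40/13 hours
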